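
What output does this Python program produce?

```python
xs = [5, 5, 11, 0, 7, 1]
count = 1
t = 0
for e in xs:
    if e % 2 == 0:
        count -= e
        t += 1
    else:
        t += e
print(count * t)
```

e=5: not even; t=5
e=5: not even; t=10
e=11: not even; t=21
e=0: even, count = 1-0 = 1; t=22
e=7: not even; t=29
e=1: not even; t=30
count*t = 1*30 = 30

30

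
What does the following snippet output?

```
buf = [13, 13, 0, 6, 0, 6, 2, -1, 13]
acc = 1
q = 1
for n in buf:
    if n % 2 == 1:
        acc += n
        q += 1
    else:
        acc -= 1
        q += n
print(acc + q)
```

n=13: odd, acc = 1+13 = 14; q=2
n=13: odd, acc = 14+13 = 27; q=3
n=0: not odd, acc = 27-1 = 26; q=3
n=6: not odd, acc = 26-1 = 25; q=9
n=0: not odd, acc = 25-1 = 24; q=9
n=6: not odd, acc = 24-1 = 23; q=15
n=2: not odd, acc = 23-1 = 22; q=17
n=-1: odd, acc = 22+(-1) = 21; q=18
n=13: odd, acc = 21+13 = 34; q=19
acc+q = 34+19 = 53

53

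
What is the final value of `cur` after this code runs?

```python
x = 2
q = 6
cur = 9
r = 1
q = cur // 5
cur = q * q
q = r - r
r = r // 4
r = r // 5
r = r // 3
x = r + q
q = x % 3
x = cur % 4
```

q = 9//5 = 1
cur = 1*1 = 1
q = 1-1 = 0
r = 1//4 = 0
r = 0//5 = 0
r = 0//3 = 0
x = 0+0 = 0
q = 0%3 = 0
x = 1%4 = 1

1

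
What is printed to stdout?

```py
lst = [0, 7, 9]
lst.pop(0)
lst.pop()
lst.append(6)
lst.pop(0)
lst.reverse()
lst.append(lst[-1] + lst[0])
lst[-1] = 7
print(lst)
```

[6, 7]

pop(0) removes 0 → [7, 9]
pop() removes 9 → [7]
append 6 → [7, 6]
pop(0) removes 7 → [6]
reverse → [6]
append lst[-1]+lst[0] = 6+6 = 12 → [6, 12]
lst[-1] = 7 → [6, 7]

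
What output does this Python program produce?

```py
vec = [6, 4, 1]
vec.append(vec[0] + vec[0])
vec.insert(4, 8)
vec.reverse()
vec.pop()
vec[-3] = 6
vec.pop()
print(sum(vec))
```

15

append vec[0]+vec[0] = 6+6 = 12 → [6, 4, 1, 12]
insert 8 at 4 → [6, 4, 1, 12, 8]
reverse → [8, 12, 1, 4, 6]
pop() removes 6 → [8, 12, 1, 4]
vec[-3] = 6 → [8, 6, 1, 4]
pop() removes 4 → [8, 6, 1]
sum = 15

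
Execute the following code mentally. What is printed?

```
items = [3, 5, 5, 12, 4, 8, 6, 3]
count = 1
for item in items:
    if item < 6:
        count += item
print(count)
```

21

item=3: <6, count = 1+3 = 4
item=5: <6, count = 4+5 = 9
item=5: <6, count = 9+5 = 14
item=12: not <6
item=4: <6, count = 14+4 = 18
item=8: not <6
item=6: not <6
item=3: <6, count = 18+3 = 21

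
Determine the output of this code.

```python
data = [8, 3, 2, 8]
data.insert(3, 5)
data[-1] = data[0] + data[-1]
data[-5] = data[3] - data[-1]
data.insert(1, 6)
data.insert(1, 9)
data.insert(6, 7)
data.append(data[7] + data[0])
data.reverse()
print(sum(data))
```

insert 5 at 3 → [8, 3, 2, 5, 8]
data[-1] = data[0]+data[-1] = 8+8 = 16 → [8, 3, 2, 5, 16]
data[-5] = data[3]-data[-1] = 5-16 = -11 → [-11, 3, 2, 5, 16]
insert 6 at 1 → [-11, 6, 3, 2, 5, 16]
insert 9 at 1 → [-11, 9, 6, 3, 2, 5, 16]
insert 7 at 6 → [-11, 9, 6, 3, 2, 5, 7, 16]
append data[7]+data[0] = 16+(-11) = 5 → [-11, 9, 6, 3, 2, 5, 7, 16, 5]
reverse → [5, 16, 7, 5, 2, 3, 6, 9, -11]
sum = 42

42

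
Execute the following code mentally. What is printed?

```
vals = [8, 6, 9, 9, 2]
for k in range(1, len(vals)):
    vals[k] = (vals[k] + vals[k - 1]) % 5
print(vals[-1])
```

k=1: vals[1] = (6+8)%5 = 4 → [8, 4, 9, 9, 2]
k=2: vals[2] = (9+4)%5 = 3 → [8, 4, 3, 9, 2]
k=3: vals[3] = (9+3)%5 = 2 → [8, 4, 3, 2, 2]
k=4: vals[4] = (2+2)%5 = 4 → [8, 4, 3, 2, 4]

4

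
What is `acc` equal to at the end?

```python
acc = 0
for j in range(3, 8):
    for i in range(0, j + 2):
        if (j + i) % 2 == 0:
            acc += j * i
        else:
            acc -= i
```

202

j=3,i=0: odd sum, acc = 0-0 = 0
j=3,i=1: even sum, acc = 0+3 = 3
j=3,i=2: odd sum, acc = 3-2 = 1
j=3,i=3: even sum, acc = 1+9 = 10
j=3,i=4: odd sum, acc = 10-4 = 6
j=4,i=0: even sum, acc = 6+0 = 6
j=4,i=1: odd sum, acc = 6-1 = 5
j=4,i=2: even sum, acc = 5+8 = 13
j=4,i=3: odd sum, acc = 13-3 = 10
j=4,i=4: even sum, acc = 10+16 = 26
j=4,i=5: odd sum, acc = 26-5 = 21
j=5,i=0: odd sum, acc = 21-0 = 21
j=5,i=1: even sum, acc = 21+5 = 26
j=5,i=2: odd sum, acc = 26-2 = 24
j=5,i=3: even sum, acc = 24+15 = 39
j=5,i=4: odd sum, acc = 39-4 = 35
j=5,i=5: even sum, acc = 35+25 = 60
j=5,i=6: odd sum, acc = 60-6 = 54
j=6,i=0: even sum, acc = 54+0 = 54
j=6,i=1: odd sum, acc = 54-1 = 53
j=6,i=2: even sum, acc = 53+12 = 65
j=6,i=3: odd sum, acc = 65-3 = 62
j=6,i=4: even sum, acc = 62+24 = 86
j=6,i=5: odd sum, acc = 86-5 = 81
j=6,i=6: even sum, acc = 81+36 = 117
j=6,i=7: odd sum, acc = 117-7 = 110
j=7,i=0: odd sum, acc = 110-0 = 110
j=7,i=1: even sum, acc = 110+7 = 117
j=7,i=2: odd sum, acc = 117-2 = 115
j=7,i=3: even sum, acc = 115+21 = 136
j=7,i=4: odd sum, acc = 136-4 = 132
j=7,i=5: even sum, acc = 132+35 = 167
j=7,i=6: odd sum, acc = 167-6 = 161
j=7,i=7: even sum, acc = 161+49 = 210
j=7,i=8: odd sum, acc = 210-8 = 202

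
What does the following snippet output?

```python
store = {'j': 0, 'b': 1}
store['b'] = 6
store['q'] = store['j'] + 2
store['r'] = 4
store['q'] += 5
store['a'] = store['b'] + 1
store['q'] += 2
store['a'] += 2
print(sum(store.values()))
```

store['b'] = 6 → {'j': 0, 'b': 6}
store['q'] = store['j']+2 = 2 → {'j': 0, 'b': 6, 'q': 2}
store['r'] = 4 → {'j': 0, 'b': 6, 'q': 2, 'r': 4}
store['q'] = 2+5 = 7 → {'j': 0, 'b': 6, 'q': 7, 'r': 4}
store['a'] = store['b']+1 = 7 → {'j': 0, 'b': 6, 'q': 7, 'r': 4, 'a': 7}
store['q'] = 7+2 = 9 → {'j': 0, 'b': 6, 'q': 9, 'r': 4, 'a': 7}
store['a'] = 7+2 = 9 → {'j': 0, 'b': 6, 'q': 9, 'r': 4, 'a': 9}
sum of values = 28

28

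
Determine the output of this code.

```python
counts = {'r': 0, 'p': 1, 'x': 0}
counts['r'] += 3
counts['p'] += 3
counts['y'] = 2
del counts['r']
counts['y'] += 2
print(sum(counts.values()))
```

counts['r'] = 0+3 = 3 → {'r': 3, 'p': 1, 'x': 0}
counts['p'] = 1+3 = 4 → {'r': 3, 'p': 4, 'x': 0}
counts['y'] = 2 → {'r': 3, 'p': 4, 'x': 0, 'y': 2}
del 'r' → {'p': 4, 'x': 0, 'y': 2}
counts['y'] = 2+2 = 4 → {'p': 4, 'x': 0, 'y': 4}
sum of values = 8

8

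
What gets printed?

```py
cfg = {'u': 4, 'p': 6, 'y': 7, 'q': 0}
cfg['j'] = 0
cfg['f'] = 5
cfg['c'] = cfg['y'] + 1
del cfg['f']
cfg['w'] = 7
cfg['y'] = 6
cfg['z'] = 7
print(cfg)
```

cfg['j'] = 0 → {'u': 4, 'p': 6, 'y': 7, 'q': 0, 'j': 0}
cfg['f'] = 5 → {'u': 4, 'p': 6, 'y': 7, 'q': 0, 'j': 0, 'f': 5}
cfg['c'] = cfg['y']+1 = 8 → {'u': 4, 'p': 6, 'y': 7, 'q': 0, 'j': 0, 'f': 5, 'c': 8}
del 'f' → {'u': 4, 'p': 6, 'y': 7, 'q': 0, 'j': 0, 'c': 8}
cfg['w'] = 7 → {'u': 4, 'p': 6, 'y': 7, 'q': 0, 'j': 0, 'c': 8, 'w': 7}
cfg['y'] = 6 → {'u': 4, 'p': 6, 'y': 6, 'q': 0, 'j': 0, 'c': 8, 'w': 7}
cfg['z'] = 7 → {'u': 4, 'p': 6, 'y': 6, 'q': 0, 'j': 0, 'c': 8, 'w': 7, 'z': 7}

{'u': 4, 'p': 6, 'y': 6, 'q': 0, 'j': 0, 'c': 8, 'w': 7, 'z': 7}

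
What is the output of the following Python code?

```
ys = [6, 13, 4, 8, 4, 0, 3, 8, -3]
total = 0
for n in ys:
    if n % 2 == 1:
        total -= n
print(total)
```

-13

n=6: not odd
n=13: odd, total = 0-13 = -13
n=4: not odd
n=8: not odd
n=4: not odd
n=0: not odd
n=3: odd, total = (-13)-3 = -16
n=8: not odd
n=-3: odd, total = (-16)-(-3) = -13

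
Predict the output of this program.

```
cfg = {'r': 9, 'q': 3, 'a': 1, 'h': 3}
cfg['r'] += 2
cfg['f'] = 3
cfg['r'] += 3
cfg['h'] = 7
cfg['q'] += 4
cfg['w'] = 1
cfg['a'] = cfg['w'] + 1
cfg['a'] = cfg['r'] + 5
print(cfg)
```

cfg['r'] = 9+2 = 11 → {'r': 11, 'q': 3, 'a': 1, 'h': 3}
cfg['f'] = 3 → {'r': 11, 'q': 3, 'a': 1, 'h': 3, 'f': 3}
cfg['r'] = 11+3 = 14 → {'r': 14, 'q': 3, 'a': 1, 'h': 3, 'f': 3}
cfg['h'] = 7 → {'r': 14, 'q': 3, 'a': 1, 'h': 7, 'f': 3}
cfg['q'] = 3+4 = 7 → {'r': 14, 'q': 7, 'a': 1, 'h': 7, 'f': 3}
cfg['w'] = 1 → {'r': 14, 'q': 7, 'a': 1, 'h': 7, 'f': 3, 'w': 1}
cfg['a'] = cfg['w']+1 = 2 → {'r': 14, 'q': 7, 'a': 2, 'h': 7, 'f': 3, 'w': 1}
cfg['a'] = cfg['r']+5 = 19 → {'r': 14, 'q': 7, 'a': 19, 'h': 7, 'f': 3, 'w': 1}

{'r': 14, 'q': 7, 'a': 19, 'h': 7, 'f': 3, 'w': 1}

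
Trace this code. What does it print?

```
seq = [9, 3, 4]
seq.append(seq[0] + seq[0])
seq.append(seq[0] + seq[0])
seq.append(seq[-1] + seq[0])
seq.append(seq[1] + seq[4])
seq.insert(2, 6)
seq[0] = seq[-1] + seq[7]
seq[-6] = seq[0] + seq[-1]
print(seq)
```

[42, 3, 63, 4, 18, 18, 27, 21]

append seq[0]+seq[0] = 9+9 = 18 → [9, 3, 4, 18]
append seq[0]+seq[0] = 9+9 = 18 → [9, 3, 4, 18, 18]
append seq[-1]+seq[0] = 18+9 = 27 → [9, 3, 4, 18, 18, 27]
append seq[1]+seq[4] = 3+18 = 21 → [9, 3, 4, 18, 18, 27, 21]
insert 6 at 2 → [9, 3, 6, 4, 18, 18, 27, 21]
seq[0] = seq[-1]+seq[7] = 21+21 = 42 → [42, 3, 6, 4, 18, 18, 27, 21]
seq[-6] = seq[0]+seq[-1] = 42+21 = 63 → [42, 3, 63, 4, 18, 18, 27, 21]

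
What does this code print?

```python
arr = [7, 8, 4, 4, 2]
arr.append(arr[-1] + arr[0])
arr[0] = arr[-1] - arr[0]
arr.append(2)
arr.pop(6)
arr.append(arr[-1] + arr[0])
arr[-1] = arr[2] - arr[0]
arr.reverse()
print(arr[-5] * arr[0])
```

4

append arr[-1]+arr[0] = 2+7 = 9 → [7, 8, 4, 4, 2, 9]
arr[0] = arr[-1]-arr[0] = 9-7 = 2 → [2, 8, 4, 4, 2, 9]
append 2 → [2, 8, 4, 4, 2, 9, 2]
pop(6) removes 2 → [2, 8, 4, 4, 2, 9]
append arr[-1]+arr[0] = 9+2 = 11 → [2, 8, 4, 4, 2, 9, 11]
arr[-1] = arr[2]-arr[0] = 4-2 = 2 → [2, 8, 4, 4, 2, 9, 2]
reverse → [2, 9, 2, 4, 4, 8, 2]
arr[-5]*arr[0] = 2*2 = 4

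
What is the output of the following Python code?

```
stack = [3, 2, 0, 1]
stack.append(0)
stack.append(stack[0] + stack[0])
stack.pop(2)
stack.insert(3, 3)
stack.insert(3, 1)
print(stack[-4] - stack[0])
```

-2

append 0 → [3, 2, 0, 1, 0]
append stack[0]+stack[0] = 3+3 = 6 → [3, 2, 0, 1, 0, 6]
pop(2) removes 0 → [3, 2, 1, 0, 6]
insert 3 at 3 → [3, 2, 1, 3, 0, 6]
insert 1 at 3 → [3, 2, 1, 1, 3, 0, 6]
stack[-4]-stack[0] = 1-3 = -2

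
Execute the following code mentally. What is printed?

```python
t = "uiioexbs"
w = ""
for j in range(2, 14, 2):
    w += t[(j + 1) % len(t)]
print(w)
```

oxsiox

j=2: add t[3]='o' → 'o'
j=4: add t[5]='x' → 'ox'
j=6: add t[7]='s' → 'oxs'
j=8: add t[1]='i' → 'oxsi'
j=10: add t[3]='o' → 'oxsio'
j=12: add t[5]='x' → 'oxsiox'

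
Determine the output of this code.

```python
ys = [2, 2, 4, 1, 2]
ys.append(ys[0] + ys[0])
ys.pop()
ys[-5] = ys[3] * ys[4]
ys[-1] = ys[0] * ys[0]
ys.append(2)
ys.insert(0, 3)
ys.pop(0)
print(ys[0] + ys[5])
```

4

append ys[0]+ys[0] = 2+2 = 4 → [2, 2, 4, 1, 2, 4]
pop() removes 4 → [2, 2, 4, 1, 2]
ys[-5] = ys[3]*ys[4] = 1*2 = 2 → [2, 2, 4, 1, 2]
ys[-1] = ys[0]*ys[0] = 2*2 = 4 → [2, 2, 4, 1, 4]
append 2 → [2, 2, 4, 1, 4, 2]
insert 3 at 0 → [3, 2, 2, 4, 1, 4, 2]
pop(0) removes 3 → [2, 2, 4, 1, 4, 2]
ys[0]+ys[5] = 2+2 = 4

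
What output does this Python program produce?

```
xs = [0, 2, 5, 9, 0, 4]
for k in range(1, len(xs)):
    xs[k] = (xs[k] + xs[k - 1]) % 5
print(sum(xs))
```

k=1: xs[1] = (2+0)%5 = 2 → [0, 2, 5, 9, 0, 4]
k=2: xs[2] = (5+2)%5 = 2 → [0, 2, 2, 9, 0, 4]
k=3: xs[3] = (9+2)%5 = 1 → [0, 2, 2, 1, 0, 4]
k=4: xs[4] = (0+1)%5 = 1 → [0, 2, 2, 1, 1, 4]
k=5: xs[5] = (4+1)%5 = 0 → [0, 2, 2, 1, 1, 0]
sum = 6

6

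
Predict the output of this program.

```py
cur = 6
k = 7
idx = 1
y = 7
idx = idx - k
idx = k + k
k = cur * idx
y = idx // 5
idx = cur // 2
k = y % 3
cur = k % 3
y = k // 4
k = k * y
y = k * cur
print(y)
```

idx = 1-7 = -6
idx = 7+7 = 14
k = 6*14 = 84
y = 14//5 = 2
idx = 6//2 = 3
k = 2%3 = 2
cur = 2%3 = 2
y = 2//4 = 0
k = 2*0 = 0
y = 0*2 = 0

0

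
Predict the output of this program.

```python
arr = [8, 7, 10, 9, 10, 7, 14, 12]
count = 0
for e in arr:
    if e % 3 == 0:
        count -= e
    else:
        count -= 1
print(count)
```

-27

e=8: not %3==0, count = 0-1 = -1
e=7: not %3==0, count = (-1)-1 = -2
e=10: not %3==0, count = (-2)-1 = -3
e=9: %3==0, count = (-3)-9 = -12
e=10: not %3==0, count = (-12)-1 = -13
e=7: not %3==0, count = (-13)-1 = -14
e=14: not %3==0, count = (-14)-1 = -15
e=12: %3==0, count = (-15)-12 = -27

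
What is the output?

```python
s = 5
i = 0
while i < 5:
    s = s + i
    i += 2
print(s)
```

i=0: s = 5+0 = 5
i=2: s = 5+2 = 7
i=4: s = 7+4 = 11

11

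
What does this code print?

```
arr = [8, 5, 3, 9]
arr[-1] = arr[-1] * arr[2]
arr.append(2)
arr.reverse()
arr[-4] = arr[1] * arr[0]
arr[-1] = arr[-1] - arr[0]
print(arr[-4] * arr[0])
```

arr[-1] = arr[-1]*arr[2] = 9*3 = 27 → [8, 5, 3, 27]
append 2 → [8, 5, 3, 27, 2]
reverse → [2, 27, 3, 5, 8]
arr[-4] = arr[1]*arr[0] = 27*2 = 54 → [2, 54, 3, 5, 8]
arr[-1] = arr[-1]-arr[0] = 8-2 = 6 → [2, 54, 3, 5, 6]
arr[-4]*arr[0] = 54*2 = 108

108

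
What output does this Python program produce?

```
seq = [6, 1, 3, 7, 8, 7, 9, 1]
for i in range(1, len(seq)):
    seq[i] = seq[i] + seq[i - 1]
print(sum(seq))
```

i=1: seq[1] = 1+6 = 7 → [6, 7, 3, 7, 8, 7, 9, 1]
i=2: seq[2] = 3+7 = 10 → [6, 7, 10, 7, 8, 7, 9, 1]
i=3: seq[3] = 7+10 = 17 → [6, 7, 10, 17, 8, 7, 9, 1]
i=4: seq[4] = 8+17 = 25 → [6, 7, 10, 17, 25, 7, 9, 1]
i=5: seq[5] = 7+25 = 32 → [6, 7, 10, 17, 25, 32, 9, 1]
i=6: seq[6] = 9+32 = 41 → [6, 7, 10, 17, 25, 32, 41, 1]
i=7: seq[7] = 1+41 = 42 → [6, 7, 10, 17, 25, 32, 41, 42]
sum = 180

180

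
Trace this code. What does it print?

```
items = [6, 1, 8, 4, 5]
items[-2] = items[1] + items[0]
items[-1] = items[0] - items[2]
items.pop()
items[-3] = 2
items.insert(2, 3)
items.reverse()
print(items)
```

[7, 8, 3, 2, 6]

items[-2] = items[1]+items[0] = 1+6 = 7 → [6, 1, 8, 7, 5]
items[-1] = items[0]-items[2] = 6-8 = -2 → [6, 1, 8, 7, -2]
pop() removes -2 → [6, 1, 8, 7]
items[-3] = 2 → [6, 2, 8, 7]
insert 3 at 2 → [6, 2, 3, 8, 7]
reverse → [7, 8, 3, 2, 6]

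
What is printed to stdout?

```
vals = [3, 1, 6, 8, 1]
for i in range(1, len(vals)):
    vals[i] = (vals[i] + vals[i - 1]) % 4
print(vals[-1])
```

i=1: vals[1] = (1+3)%4 = 0 → [3, 0, 6, 8, 1]
i=2: vals[2] = (6+0)%4 = 2 → [3, 0, 2, 8, 1]
i=3: vals[3] = (8+2)%4 = 2 → [3, 0, 2, 2, 1]
i=4: vals[4] = (1+2)%4 = 3 → [3, 0, 2, 2, 3]

3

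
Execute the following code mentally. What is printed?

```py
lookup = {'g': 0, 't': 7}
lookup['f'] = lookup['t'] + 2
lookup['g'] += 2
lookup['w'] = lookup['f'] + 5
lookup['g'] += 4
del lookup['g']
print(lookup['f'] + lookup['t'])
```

16

lookup['f'] = lookup['t']+2 = 9 → {'g': 0, 't': 7, 'f': 9}
lookup['g'] = 0+2 = 2 → {'g': 2, 't': 7, 'f': 9}
lookup['w'] = lookup['f']+5 = 14 → {'g': 2, 't': 7, 'f': 9, 'w': 14}
lookup['g'] = 2+4 = 6 → {'g': 6, 't': 7, 'f': 9, 'w': 14}
del 'g' → {'t': 7, 'f': 9, 'w': 14}
lookup['f']+lookup['t'] = 9+7 = 16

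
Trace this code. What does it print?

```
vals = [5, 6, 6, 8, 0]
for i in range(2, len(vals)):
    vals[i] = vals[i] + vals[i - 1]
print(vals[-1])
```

i=2: vals[2] = 6+6 = 12 → [5, 6, 12, 8, 0]
i=3: vals[3] = 8+12 = 20 → [5, 6, 12, 20, 0]
i=4: vals[4] = 0+20 = 20 → [5, 6, 12, 20, 20]

20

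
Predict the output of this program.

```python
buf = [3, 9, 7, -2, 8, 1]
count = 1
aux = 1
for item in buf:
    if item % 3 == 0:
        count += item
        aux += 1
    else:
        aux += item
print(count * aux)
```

item=3: %3==0, count = 1+3 = 4; aux=2
item=9: %3==0, count = 4+9 = 13; aux=3
item=7: not %3==0; aux=10
item=-2: not %3==0; aux=8
item=8: not %3==0; aux=16
item=1: not %3==0; aux=17
count*aux = 13*17 = 221

221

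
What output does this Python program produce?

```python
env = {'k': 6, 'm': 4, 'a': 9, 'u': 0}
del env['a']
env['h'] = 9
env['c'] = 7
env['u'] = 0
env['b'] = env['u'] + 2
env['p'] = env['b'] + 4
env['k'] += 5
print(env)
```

del 'a' → {'k': 6, 'm': 4, 'u': 0}
env['h'] = 9 → {'k': 6, 'm': 4, 'u': 0, 'h': 9}
env['c'] = 7 → {'k': 6, 'm': 4, 'u': 0, 'h': 9, 'c': 7}
env['u'] = 0 → {'k': 6, 'm': 4, 'u': 0, 'h': 9, 'c': 7}
env['b'] = env['u']+2 = 2 → {'k': 6, 'm': 4, 'u': 0, 'h': 9, 'c': 7, 'b': 2}
env['p'] = env['b']+4 = 6 → {'k': 6, 'm': 4, 'u': 0, 'h': 9, 'c': 7, 'b': 2, 'p': 6}
env['k'] = 6+5 = 11 → {'k': 11, 'm': 4, 'u': 0, 'h': 9, 'c': 7, 'b': 2, 'p': 6}

{'k': 11, 'm': 4, 'u': 0, 'h': 9, 'c': 7, 'b': 2, 'p': 6}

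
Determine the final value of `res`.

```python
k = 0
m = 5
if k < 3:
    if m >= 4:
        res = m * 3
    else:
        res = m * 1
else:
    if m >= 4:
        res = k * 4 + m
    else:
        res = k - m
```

15

k=0, m=5
k < 3 is True; m >= 4 is True
→ res = m * 3 = 15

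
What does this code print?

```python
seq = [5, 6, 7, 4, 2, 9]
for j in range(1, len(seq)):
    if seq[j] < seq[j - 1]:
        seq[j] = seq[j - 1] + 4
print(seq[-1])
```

j=1: 6>=5, unchanged → [5, 6, 7, 4, 2, 9]
j=2: 7>=6, unchanged → [5, 6, 7, 4, 2, 9]
j=3: 4<7, seq[3] = 7+4 = 11 → [5, 6, 7, 11, 2, 9]
j=4: 2<11, seq[4] = 11+4 = 15 → [5, 6, 7, 11, 15, 9]
j=5: 9<15, seq[5] = 15+4 = 19 → [5, 6, 7, 11, 15, 19]

19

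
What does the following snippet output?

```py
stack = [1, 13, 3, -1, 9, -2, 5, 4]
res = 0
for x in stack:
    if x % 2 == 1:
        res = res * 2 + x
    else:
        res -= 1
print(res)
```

x=1: odd, res = 0*2+1 = 1
x=13: odd, res = 1*2+13 = 15
x=3: odd, res = 15*2+3 = 33
x=-1: odd, res = 33*2+(-1) = 65
x=9: odd, res = 65*2+9 = 139
x=-2: not odd, res = 139-1 = 138
x=5: odd, res = 138*2+5 = 281
x=4: not odd, res = 281-1 = 280

280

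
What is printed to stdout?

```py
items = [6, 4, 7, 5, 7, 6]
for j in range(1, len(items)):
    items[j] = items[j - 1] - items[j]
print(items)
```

j=1: items[1] = 6-4 = 2 → [6, 2, 7, 5, 7, 6]
j=2: items[2] = 2-7 = -5 → [6, 2, -5, 5, 7, 6]
j=3: items[3] = (-5)-5 = -10 → [6, 2, -5, -10, 7, 6]
j=4: items[4] = (-10)-7 = -17 → [6, 2, -5, -10, -17, 6]
j=5: items[5] = (-17)-6 = -23 → [6, 2, -5, -10, -17, -23]

[6, 2, -5, -10, -17, -23]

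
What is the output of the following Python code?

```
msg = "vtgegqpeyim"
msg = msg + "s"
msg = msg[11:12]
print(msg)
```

+ 's' → 'vtgegqpeyims'
slice [11:12] → 's'

s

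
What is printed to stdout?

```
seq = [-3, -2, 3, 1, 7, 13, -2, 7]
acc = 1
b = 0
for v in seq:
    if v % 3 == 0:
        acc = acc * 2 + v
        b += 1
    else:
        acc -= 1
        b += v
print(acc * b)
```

-156

v=-3: %3==0, acc = 1*2+(-3) = -1; b=1
v=-2: not %3==0, acc = (-1)-1 = -2; b=-1
v=3: %3==0, acc = (-2)*2+3 = -1; b=0
v=1: not %3==0, acc = (-1)-1 = -2; b=1
v=7: not %3==0, acc = (-2)-1 = -3; b=8
v=13: not %3==0, acc = (-3)-1 = -4; b=21
v=-2: not %3==0, acc = (-4)-1 = -5; b=19
v=7: not %3==0, acc = (-5)-1 = -6; b=26
acc*b = (-6)*26 = -156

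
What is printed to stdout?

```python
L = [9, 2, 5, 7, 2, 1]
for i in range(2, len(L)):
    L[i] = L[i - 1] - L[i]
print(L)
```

[9, 2, -3, -10, -12, -13]

i=2: L[2] = 2-5 = -3 → [9, 2, -3, 7, 2, 1]
i=3: L[3] = (-3)-7 = -10 → [9, 2, -3, -10, 2, 1]
i=4: L[4] = (-10)-2 = -12 → [9, 2, -3, -10, -12, 1]
i=5: L[5] = (-12)-1 = -13 → [9, 2, -3, -10, -12, -13]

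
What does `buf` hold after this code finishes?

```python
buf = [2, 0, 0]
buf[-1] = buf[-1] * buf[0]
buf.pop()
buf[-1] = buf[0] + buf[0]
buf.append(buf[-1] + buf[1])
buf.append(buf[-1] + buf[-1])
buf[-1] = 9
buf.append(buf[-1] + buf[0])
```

[2, 4, 8, 9, 11]

buf[-1] = buf[-1]*buf[0] = 0*2 = 0 → [2, 0, 0]
pop() removes 0 → [2, 0]
buf[-1] = buf[0]+buf[0] = 2+2 = 4 → [2, 4]
append buf[-1]+buf[1] = 4+4 = 8 → [2, 4, 8]
append buf[-1]+buf[-1] = 8+8 = 16 → [2, 4, 8, 16]
buf[-1] = 9 → [2, 4, 8, 9]
append buf[-1]+buf[0] = 9+2 = 11 → [2, 4, 8, 9, 11]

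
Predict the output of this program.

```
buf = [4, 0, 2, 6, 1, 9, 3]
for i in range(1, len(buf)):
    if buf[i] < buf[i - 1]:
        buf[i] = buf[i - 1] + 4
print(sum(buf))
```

i=1: 0<4, buf[1] = 4+4 = 8 → [4, 8, 2, 6, 1, 9, 3]
i=2: 2<8, buf[2] = 8+4 = 12 → [4, 8, 12, 6, 1, 9, 3]
i=3: 6<12, buf[3] = 12+4 = 16 → [4, 8, 12, 16, 1, 9, 3]
i=4: 1<16, buf[4] = 16+4 = 20 → [4, 8, 12, 16, 20, 9, 3]
i=5: 9<20, buf[5] = 20+4 = 24 → [4, 8, 12, 16, 20, 24, 3]
i=6: 3<24, buf[6] = 24+4 = 28 → [4, 8, 12, 16, 20, 24, 28]
sum = 112

112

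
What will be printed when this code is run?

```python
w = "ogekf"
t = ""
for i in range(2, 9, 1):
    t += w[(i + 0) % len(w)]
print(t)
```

ekfogek

i=2: add w[2]='e' → 'e'
i=3: add w[3]='k' → 'ek'
i=4: add w[4]='f' → 'ekf'
i=5: add w[0]='o' → 'ekfo'
i=6: add w[1]='g' → 'ekfog'
i=7: add w[2]='e' → 'ekfoge'
i=8: add w[3]='k' → 'ekfogek'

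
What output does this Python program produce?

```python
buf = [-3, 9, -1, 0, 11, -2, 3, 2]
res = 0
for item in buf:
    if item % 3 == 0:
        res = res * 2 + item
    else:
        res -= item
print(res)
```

item=-3: %3==0, res = 0*2+(-3) = -3
item=9: %3==0, res = (-3)*2+9 = 3
item=-1: not %3==0, res = 3-(-1) = 4
item=0: %3==0, res = 4*2+0 = 8
item=11: not %3==0, res = 8-11 = -3
item=-2: not %3==0, res = (-3)-(-2) = -1
item=3: %3==0, res = (-1)*2+3 = 1
item=2: not %3==0, res = 1-2 = -1

-1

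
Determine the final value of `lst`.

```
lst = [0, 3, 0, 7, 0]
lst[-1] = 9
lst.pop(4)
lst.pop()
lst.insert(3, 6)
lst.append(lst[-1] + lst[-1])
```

[0, 3, 0, 6, 12]

lst[-1] = 9 → [0, 3, 0, 7, 9]
pop(4) removes 9 → [0, 3, 0, 7]
pop() removes 7 → [0, 3, 0]
insert 6 at 3 → [0, 3, 0, 6]
append lst[-1]+lst[-1] = 6+6 = 12 → [0, 3, 0, 6, 12]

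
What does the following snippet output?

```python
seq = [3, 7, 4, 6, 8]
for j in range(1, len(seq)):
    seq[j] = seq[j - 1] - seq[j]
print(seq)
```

j=1: seq[1] = 3-7 = -4 → [3, -4, 4, 6, 8]
j=2: seq[2] = (-4)-4 = -8 → [3, -4, -8, 6, 8]
j=3: seq[3] = (-8)-6 = -14 → [3, -4, -8, -14, 8]
j=4: seq[4] = (-14)-8 = -22 → [3, -4, -8, -14, -22]

[3, -4, -8, -14, -22]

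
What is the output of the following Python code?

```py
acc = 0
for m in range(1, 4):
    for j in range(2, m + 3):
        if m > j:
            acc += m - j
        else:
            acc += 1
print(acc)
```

9

m=1,j=2: not 1>2, acc = 0+1 = 1
m=1,j=3: not 1>3, acc = 1+1 = 2
m=2,j=2: not 2>2, acc = 2+1 = 3
m=2,j=3: not 2>3, acc = 3+1 = 4
m=2,j=4: not 2>4, acc = 4+1 = 5
m=3,j=2: 3>2, acc = 5+1 = 6
m=3,j=3: not 3>3, acc = 6+1 = 7
m=3,j=4: not 3>4, acc = 7+1 = 8
m=3,j=5: not 3>5, acc = 8+1 = 9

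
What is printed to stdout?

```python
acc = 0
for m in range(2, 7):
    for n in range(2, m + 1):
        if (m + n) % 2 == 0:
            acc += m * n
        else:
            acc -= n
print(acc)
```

m=2,n=2: even sum, acc = 0+4 = 4
m=3,n=2: odd sum, acc = 4-2 = 2
m=3,n=3: even sum, acc = 2+9 = 11
m=4,n=2: even sum, acc = 11+8 = 19
m=4,n=3: odd sum, acc = 19-3 = 16
m=4,n=4: even sum, acc = 16+16 = 32
m=5,n=2: odd sum, acc = 32-2 = 30
m=5,n=3: even sum, acc = 30+15 = 45
m=5,n=4: odd sum, acc = 45-4 = 41
m=5,n=5: even sum, acc = 41+25 = 66
m=6,n=2: even sum, acc = 66+12 = 78
m=6,n=3: odd sum, acc = 78-3 = 75
m=6,n=4: even sum, acc = 75+24 = 99
m=6,n=5: odd sum, acc = 99-5 = 94
m=6,n=6: even sum, acc = 94+36 = 130

130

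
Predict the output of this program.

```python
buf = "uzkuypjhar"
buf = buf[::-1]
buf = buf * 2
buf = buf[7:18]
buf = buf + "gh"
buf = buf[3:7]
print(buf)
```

rahj

reverse → 'rahjpyukzu'
repeat ×2 → 'rahjpyukzurahjpyukzu'
slice [7:18] → 'kzurahjpyuk'
+ 'gh' → 'kzurahjpyukgh'
slice [3:7] → 'rahj'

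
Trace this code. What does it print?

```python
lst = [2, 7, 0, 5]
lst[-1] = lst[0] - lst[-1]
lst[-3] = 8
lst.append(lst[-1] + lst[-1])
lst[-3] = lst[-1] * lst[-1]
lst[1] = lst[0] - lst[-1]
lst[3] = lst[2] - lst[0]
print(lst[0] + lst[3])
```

lst[-1] = lst[0]-lst[-1] = 2-5 = -3 → [2, 7, 0, -3]
lst[-3] = 8 → [2, 8, 0, -3]
append lst[-1]+lst[-1] = (-3)+(-3) = -6 → [2, 8, 0, -3, -6]
lst[-3] = lst[-1]*lst[-1] = (-6)*(-6) = 36 → [2, 8, 36, -3, -6]
lst[1] = lst[0]-lst[-1] = 2-(-6) = 8 → [2, 8, 36, -3, -6]
lst[3] = lst[2]-lst[0] = 36-2 = 34 → [2, 8, 36, 34, -6]
lst[0]+lst[3] = 2+34 = 36

36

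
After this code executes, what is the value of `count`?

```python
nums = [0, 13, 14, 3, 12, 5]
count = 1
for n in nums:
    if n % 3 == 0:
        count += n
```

16

n=0: %3==0, count = 1+0 = 1
n=13: not %3==0
n=14: not %3==0
n=3: %3==0, count = 1+3 = 4
n=12: %3==0, count = 4+12 = 16
n=5: not %3==0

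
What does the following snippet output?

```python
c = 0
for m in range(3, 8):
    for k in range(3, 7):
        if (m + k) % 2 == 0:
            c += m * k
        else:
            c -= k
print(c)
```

m=3,k=3: even sum, c = 0+9 = 9
m=3,k=4: odd sum, c = 9-4 = 5
m=3,k=5: even sum, c = 5+15 = 20
m=3,k=6: odd sum, c = 20-6 = 14
m=4,k=3: odd sum, c = 14-3 = 11
m=4,k=4: even sum, c = 11+16 = 27
m=4,k=5: odd sum, c = 27-5 = 22
m=4,k=6: even sum, c = 22+24 = 46
m=5,k=3: even sum, c = 46+15 = 61
m=5,k=4: odd sum, c = 61-4 = 57
m=5,k=5: even sum, c = 57+25 = 82
m=5,k=6: odd sum, c = 82-6 = 76
m=6,k=3: odd sum, c = 76-3 = 73
m=6,k=4: even sum, c = 73+24 = 97
m=6,k=5: odd sum, c = 97-5 = 92
m=6,k=6: even sum, c = 92+36 = 128
m=7,k=3: even sum, c = 128+21 = 149
m=7,k=4: odd sum, c = 149-4 = 145
m=7,k=5: even sum, c = 145+35 = 180
m=7,k=6: odd sum, c = 180-6 = 174

174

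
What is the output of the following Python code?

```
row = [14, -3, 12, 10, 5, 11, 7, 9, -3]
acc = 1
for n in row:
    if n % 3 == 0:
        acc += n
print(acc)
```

n=14: not %3==0
n=-3: %3==0, acc = 1+(-3) = -2
n=12: %3==0, acc = (-2)+12 = 10
n=10: not %3==0
n=5: not %3==0
n=11: not %3==0
n=7: not %3==0
n=9: %3==0, acc = 10+9 = 19
n=-3: %3==0, acc = 19+(-3) = 16

16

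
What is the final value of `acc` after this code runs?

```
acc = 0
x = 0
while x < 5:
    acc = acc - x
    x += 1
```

-10

x=0: acc = 0-0 = 0
x=1: acc = 0-1 = -1
x=2: acc = (-1)-2 = -3
x=3: acc = (-3)-3 = -6
x=4: acc = (-6)-4 = -10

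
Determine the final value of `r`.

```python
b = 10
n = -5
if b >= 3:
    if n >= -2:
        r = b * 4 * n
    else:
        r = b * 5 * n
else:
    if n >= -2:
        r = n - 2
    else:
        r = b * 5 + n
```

-250

b=10, n=-5
b >= 3 is True; n >= -2 is False
→ r = b * 5 * n = -250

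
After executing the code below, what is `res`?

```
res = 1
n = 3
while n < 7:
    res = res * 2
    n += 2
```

4

n=3: res = 1*2 = 2
n=5: res = 2*2 = 4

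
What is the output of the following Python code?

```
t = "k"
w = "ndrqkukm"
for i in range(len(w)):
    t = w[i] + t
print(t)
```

i=0: prepend 'n' → 'nk'
i=1: prepend 'd' → 'dnk'
i=2: prepend 'r' → 'rdnk'
i=3: prepend 'q' → 'qrdnk'
i=4: prepend 'k' → 'kqrdnk'
i=5: prepend 'u' → 'ukqrdnk'
i=6: prepend 'k' → 'kukqrdnk'
i=7: prepend 'm' → 'mkukqrdnk'

mkukqrdnk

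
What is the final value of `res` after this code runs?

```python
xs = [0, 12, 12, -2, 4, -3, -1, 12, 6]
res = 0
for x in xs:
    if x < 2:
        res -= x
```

6

x=0: <2, res = 0-0 = 0
x=12: not <2
x=12: not <2
x=-2: <2, res = 0-(-2) = 2
x=4: not <2
x=-3: <2, res = 2-(-3) = 5
x=-1: <2, res = 5-(-1) = 6
x=12: not <2
x=6: not <2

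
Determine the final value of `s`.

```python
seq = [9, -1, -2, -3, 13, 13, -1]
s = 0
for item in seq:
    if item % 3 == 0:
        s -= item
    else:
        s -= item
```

item=9: %3==0, s = 0-9 = -9
item=-1: not %3==0, s = (-9)-(-1) = -8
item=-2: not %3==0, s = (-8)-(-2) = -6
item=-3: %3==0, s = (-6)-(-3) = -3
item=13: not %3==0, s = (-3)-13 = -16
item=13: not %3==0, s = (-16)-13 = -29
item=-1: not %3==0, s = (-29)-(-1) = -28

-28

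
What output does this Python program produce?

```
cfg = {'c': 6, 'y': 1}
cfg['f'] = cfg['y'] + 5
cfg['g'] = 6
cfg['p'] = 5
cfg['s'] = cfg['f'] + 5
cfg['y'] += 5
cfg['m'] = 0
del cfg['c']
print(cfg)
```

cfg['f'] = cfg['y']+5 = 6 → {'c': 6, 'y': 1, 'f': 6}
cfg['g'] = 6 → {'c': 6, 'y': 1, 'f': 6, 'g': 6}
cfg['p'] = 5 → {'c': 6, 'y': 1, 'f': 6, 'g': 6, 'p': 5}
cfg['s'] = cfg['f']+5 = 11 → {'c': 6, 'y': 1, 'f': 6, 'g': 6, 'p': 5, 's': 11}
cfg['y'] = 1+5 = 6 → {'c': 6, 'y': 6, 'f': 6, 'g': 6, 'p': 5, 's': 11}
cfg['m'] = 0 → {'c': 6, 'y': 6, 'f': 6, 'g': 6, 'p': 5, 's': 11, 'm': 0}
del 'c' → {'y': 6, 'f': 6, 'g': 6, 'p': 5, 's': 11, 'm': 0}

{'y': 6, 'f': 6, 'g': 6, 'p': 5, 's': 11, 'm': 0}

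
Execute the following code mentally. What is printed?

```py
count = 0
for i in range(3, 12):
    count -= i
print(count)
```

i=3: count = 0-3 = -3
i=4: count = (-3)-4 = -7
i=5: count = (-7)-5 = -12
i=6: count = (-12)-6 = -18
i=7: count = (-18)-7 = -25
i=8: count = (-25)-8 = -33
i=9: count = (-33)-9 = -42
i=10: count = (-42)-10 = -52
i=11: count = (-52)-11 = -63

-63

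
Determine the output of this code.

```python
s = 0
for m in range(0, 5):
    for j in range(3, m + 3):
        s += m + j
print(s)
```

m=1,j=3: s = 0+4 = 4
m=2,j=3: s = 4+5 = 9
m=2,j=4: s = 9+6 = 15
m=3,j=3: s = 15+6 = 21
m=3,j=4: s = 21+7 = 28
m=3,j=5: s = 28+8 = 36
m=4,j=3: s = 36+7 = 43
m=4,j=4: s = 43+8 = 51
m=4,j=5: s = 51+9 = 60
m=4,j=6: s = 60+10 = 70

70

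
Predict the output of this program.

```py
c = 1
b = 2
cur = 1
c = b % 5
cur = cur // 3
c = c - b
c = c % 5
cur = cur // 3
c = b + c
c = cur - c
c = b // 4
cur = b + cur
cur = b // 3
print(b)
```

2

c = 2%5 = 2
cur = 1//3 = 0
c = 2-2 = 0
c = 0%5 = 0
cur = 0//3 = 0
c = 2+0 = 2
c = 0-2 = -2
c = 2//4 = 0
cur = 2+0 = 2
cur = 2//3 = 0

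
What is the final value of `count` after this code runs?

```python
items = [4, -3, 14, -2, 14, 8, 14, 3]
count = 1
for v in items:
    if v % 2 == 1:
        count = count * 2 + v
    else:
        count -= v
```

-111

v=4: not odd, count = 1-4 = -3
v=-3: odd, count = (-3)*2+(-3) = -9
v=14: not odd, count = (-9)-14 = -23
v=-2: not odd, count = (-23)-(-2) = -21
v=14: not odd, count = (-21)-14 = -35
v=8: not odd, count = (-35)-8 = -43
v=14: not odd, count = (-43)-14 = -57
v=3: odd, count = (-57)*2+3 = -111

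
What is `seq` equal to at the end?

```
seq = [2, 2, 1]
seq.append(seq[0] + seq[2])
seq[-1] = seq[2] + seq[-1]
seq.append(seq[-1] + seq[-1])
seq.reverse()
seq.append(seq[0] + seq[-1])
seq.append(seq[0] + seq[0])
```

append seq[0]+seq[2] = 2+1 = 3 → [2, 2, 1, 3]
seq[-1] = seq[2]+seq[-1] = 1+3 = 4 → [2, 2, 1, 4]
append seq[-1]+seq[-1] = 4+4 = 8 → [2, 2, 1, 4, 8]
reverse → [8, 4, 1, 2, 2]
append seq[0]+seq[-1] = 8+2 = 10 → [8, 4, 1, 2, 2, 10]
append seq[0]+seq[0] = 8+8 = 16 → [8, 4, 1, 2, 2, 10, 16]

[8, 4, 1, 2, 2, 10, 16]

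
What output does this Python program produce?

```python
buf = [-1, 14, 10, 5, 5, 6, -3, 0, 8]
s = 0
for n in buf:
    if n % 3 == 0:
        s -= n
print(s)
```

-3

n=-1: not %3==0
n=14: not %3==0
n=10: not %3==0
n=5: not %3==0
n=5: not %3==0
n=6: %3==0, s = 0-6 = -6
n=-3: %3==0, s = (-6)-(-3) = -3
n=0: %3==0, s = (-3)-0 = -3
n=8: not %3==0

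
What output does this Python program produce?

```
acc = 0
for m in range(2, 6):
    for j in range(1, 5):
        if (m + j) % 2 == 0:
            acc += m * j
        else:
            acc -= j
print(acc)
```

48

m=2,j=1: odd sum, acc = 0-1 = -1
m=2,j=2: even sum, acc = (-1)+4 = 3
m=2,j=3: odd sum, acc = 3-3 = 0
m=2,j=4: even sum, acc = 0+8 = 8
m=3,j=1: even sum, acc = 8+3 = 11
m=3,j=2: odd sum, acc = 11-2 = 9
m=3,j=3: even sum, acc = 9+9 = 18
m=3,j=4: odd sum, acc = 18-4 = 14
m=4,j=1: odd sum, acc = 14-1 = 13
m=4,j=2: even sum, acc = 13+8 = 21
m=4,j=3: odd sum, acc = 21-3 = 18
m=4,j=4: even sum, acc = 18+16 = 34
m=5,j=1: even sum, acc = 34+5 = 39
m=5,j=2: odd sum, acc = 39-2 = 37
m=5,j=3: even sum, acc = 37+15 = 52
m=5,j=4: odd sum, acc = 52-4 = 48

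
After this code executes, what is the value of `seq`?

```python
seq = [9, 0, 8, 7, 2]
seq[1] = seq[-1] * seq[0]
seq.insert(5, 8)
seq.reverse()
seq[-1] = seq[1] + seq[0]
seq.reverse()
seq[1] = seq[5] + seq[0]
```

[10, 18, 8, 7, 2, 8]

seq[1] = seq[-1]*seq[0] = 2*9 = 18 → [9, 18, 8, 7, 2]
insert 8 at 5 → [9, 18, 8, 7, 2, 8]
reverse → [8, 2, 7, 8, 18, 9]
seq[-1] = seq[1]+seq[0] = 2+8 = 10 → [8, 2, 7, 8, 18, 10]
reverse → [10, 18, 8, 7, 2, 8]
seq[1] = seq[5]+seq[0] = 8+10 = 18 → [10, 18, 8, 7, 2, 8]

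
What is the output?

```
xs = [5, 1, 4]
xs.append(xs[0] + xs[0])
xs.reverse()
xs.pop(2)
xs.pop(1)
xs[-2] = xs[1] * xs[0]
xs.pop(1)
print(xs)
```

append xs[0]+xs[0] = 5+5 = 10 → [5, 1, 4, 10]
reverse → [10, 4, 1, 5]
pop(2) removes 1 → [10, 4, 5]
pop(1) removes 4 → [10, 5]
xs[-2] = xs[1]*xs[0] = 5*10 = 50 → [50, 5]
pop(1) removes 5 → [50]

[50]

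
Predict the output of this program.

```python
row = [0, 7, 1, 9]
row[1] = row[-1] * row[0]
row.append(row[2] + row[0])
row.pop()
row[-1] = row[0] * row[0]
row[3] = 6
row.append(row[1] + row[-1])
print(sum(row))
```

13

row[1] = row[-1]*row[0] = 9*0 = 0 → [0, 0, 1, 9]
append row[2]+row[0] = 1+0 = 1 → [0, 0, 1, 9, 1]
pop() removes 1 → [0, 0, 1, 9]
row[-1] = row[0]*row[0] = 0*0 = 0 → [0, 0, 1, 0]
row[3] = 6 → [0, 0, 1, 6]
append row[1]+row[-1] = 0+6 = 6 → [0, 0, 1, 6, 6]
sum = 13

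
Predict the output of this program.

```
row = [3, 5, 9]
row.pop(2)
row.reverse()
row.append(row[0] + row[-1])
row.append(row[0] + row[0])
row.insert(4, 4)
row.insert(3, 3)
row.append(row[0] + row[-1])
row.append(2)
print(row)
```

[5, 3, 8, 3, 10, 4, 9, 2]

pop(2) removes 9 → [3, 5]
reverse → [5, 3]
append row[0]+row[-1] = 5+3 = 8 → [5, 3, 8]
append row[0]+row[0] = 5+5 = 10 → [5, 3, 8, 10]
insert 4 at 4 → [5, 3, 8, 10, 4]
insert 3 at 3 → [5, 3, 8, 3, 10, 4]
append row[0]+row[-1] = 5+4 = 9 → [5, 3, 8, 3, 10, 4, 9]
append 2 → [5, 3, 8, 3, 10, 4, 9, 2]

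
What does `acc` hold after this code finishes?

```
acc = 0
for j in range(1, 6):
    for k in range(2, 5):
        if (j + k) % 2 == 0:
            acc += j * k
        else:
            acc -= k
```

j=1,k=2: odd sum, acc = 0-2 = -2
j=1,k=3: even sum, acc = (-2)+3 = 1
j=1,k=4: odd sum, acc = 1-4 = -3
j=2,k=2: even sum, acc = (-3)+4 = 1
j=2,k=3: odd sum, acc = 1-3 = -2
j=2,k=4: even sum, acc = (-2)+8 = 6
j=3,k=2: odd sum, acc = 6-2 = 4
j=3,k=3: even sum, acc = 4+9 = 13
j=3,k=4: odd sum, acc = 13-4 = 9
j=4,k=2: even sum, acc = 9+8 = 17
j=4,k=3: odd sum, acc = 17-3 = 14
j=4,k=4: even sum, acc = 14+16 = 30
j=5,k=2: odd sum, acc = 30-2 = 28
j=5,k=3: even sum, acc = 28+15 = 43
j=5,k=4: odd sum, acc = 43-4 = 39

39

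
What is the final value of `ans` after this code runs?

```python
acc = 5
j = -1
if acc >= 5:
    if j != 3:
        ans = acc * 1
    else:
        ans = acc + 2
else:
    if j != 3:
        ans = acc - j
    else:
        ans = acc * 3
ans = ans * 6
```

30

acc=5, j=-1
acc >= 5 is True; j != 3 is True
→ ans = acc * 1 = 5
ans = 5*6 = 30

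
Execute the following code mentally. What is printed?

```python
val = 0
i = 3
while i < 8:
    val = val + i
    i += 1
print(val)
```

i=3: val = 0+3 = 3
i=4: val = 3+4 = 7
i=5: val = 7+5 = 12
i=6: val = 12+6 = 18
i=7: val = 18+7 = 25

25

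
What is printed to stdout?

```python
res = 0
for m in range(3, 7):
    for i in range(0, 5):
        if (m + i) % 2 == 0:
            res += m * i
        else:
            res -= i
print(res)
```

72

m=3,i=0: odd sum, res = 0-0 = 0
m=3,i=1: even sum, res = 0+3 = 3
m=3,i=2: odd sum, res = 3-2 = 1
m=3,i=3: even sum, res = 1+9 = 10
m=3,i=4: odd sum, res = 10-4 = 6
m=4,i=0: even sum, res = 6+0 = 6
m=4,i=1: odd sum, res = 6-1 = 5
m=4,i=2: even sum, res = 5+8 = 13
m=4,i=3: odd sum, res = 13-3 = 10
m=4,i=4: even sum, res = 10+16 = 26
m=5,i=0: odd sum, res = 26-0 = 26
m=5,i=1: even sum, res = 26+5 = 31
m=5,i=2: odd sum, res = 31-2 = 29
m=5,i=3: even sum, res = 29+15 = 44
m=5,i=4: odd sum, res = 44-4 = 40
m=6,i=0: even sum, res = 40+0 = 40
m=6,i=1: odd sum, res = 40-1 = 39
m=6,i=2: even sum, res = 39+12 = 51
m=6,i=3: odd sum, res = 51-3 = 48
m=6,i=4: even sum, res = 48+24 = 72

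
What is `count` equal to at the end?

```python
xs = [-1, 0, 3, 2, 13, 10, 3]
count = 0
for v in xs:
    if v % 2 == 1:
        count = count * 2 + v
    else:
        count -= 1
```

v=-1: odd, count = 0*2+(-1) = -1
v=0: not odd, count = (-1)-1 = -2
v=3: odd, count = (-2)*2+3 = -1
v=2: not odd, count = (-1)-1 = -2
v=13: odd, count = (-2)*2+13 = 9
v=10: not odd, count = 9-1 = 8
v=3: odd, count = 8*2+3 = 19

19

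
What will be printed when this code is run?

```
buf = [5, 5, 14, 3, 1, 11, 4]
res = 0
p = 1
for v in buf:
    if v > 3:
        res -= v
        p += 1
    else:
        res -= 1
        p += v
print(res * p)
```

-410

v=5: >3, res = 0-5 = -5; p=2
v=5: >3, res = (-5)-5 = -10; p=3
v=14: >3, res = (-10)-14 = -24; p=4
v=3: not >3, res = (-24)-1 = -25; p=7
v=1: not >3, res = (-25)-1 = -26; p=8
v=11: >3, res = (-26)-11 = -37; p=9
v=4: >3, res = (-37)-4 = -41; p=10
res*p = (-41)*10 = -410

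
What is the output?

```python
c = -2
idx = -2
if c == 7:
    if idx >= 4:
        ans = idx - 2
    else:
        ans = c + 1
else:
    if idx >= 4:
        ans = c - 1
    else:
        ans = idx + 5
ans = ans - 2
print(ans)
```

c=-2, idx=-2
c == 7 is False; idx >= 4 is False
→ ans = idx + 5 = 3
ans = 3-2 = 1

1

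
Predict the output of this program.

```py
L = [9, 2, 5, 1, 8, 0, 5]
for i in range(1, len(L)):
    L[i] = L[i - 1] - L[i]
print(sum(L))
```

i=1: L[1] = 9-2 = 7 → [9, 7, 5, 1, 8, 0, 5]
i=2: L[2] = 7-5 = 2 → [9, 7, 2, 1, 8, 0, 5]
i=3: L[3] = 2-1 = 1 → [9, 7, 2, 1, 8, 0, 5]
i=4: L[4] = 1-8 = -7 → [9, 7, 2, 1, -7, 0, 5]
i=5: L[5] = (-7)-0 = -7 → [9, 7, 2, 1, -7, -7, 5]
i=6: L[6] = (-7)-5 = -12 → [9, 7, 2, 1, -7, -7, -12]
sum = -7

-7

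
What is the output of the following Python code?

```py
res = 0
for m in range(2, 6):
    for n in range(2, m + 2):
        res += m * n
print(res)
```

193

m=2,n=2: res = 0+4 = 4
m=2,n=3: res = 4+6 = 10
m=3,n=2: res = 10+6 = 16
m=3,n=3: res = 16+9 = 25
m=3,n=4: res = 25+12 = 37
m=4,n=2: res = 37+8 = 45
m=4,n=3: res = 45+12 = 57
m=4,n=4: res = 57+16 = 73
m=4,n=5: res = 73+20 = 93
m=5,n=2: res = 93+10 = 103
m=5,n=3: res = 103+15 = 118
m=5,n=4: res = 118+20 = 138
m=5,n=5: res = 138+25 = 163
m=5,n=6: res = 163+30 = 193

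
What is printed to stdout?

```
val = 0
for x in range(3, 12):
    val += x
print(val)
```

x=3: val = 0+3 = 3
x=4: val = 3+4 = 7
x=5: val = 7+5 = 12
x=6: val = 12+6 = 18
x=7: val = 18+7 = 25
x=8: val = 25+8 = 33
x=9: val = 33+9 = 42
x=10: val = 42+10 = 52
x=11: val = 52+11 = 63

63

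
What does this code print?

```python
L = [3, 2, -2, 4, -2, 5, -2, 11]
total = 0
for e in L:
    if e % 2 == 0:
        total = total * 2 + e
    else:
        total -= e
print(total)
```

-91

e=3: not even, total = 0-3 = -3
e=2: even, total = (-3)*2+2 = -4
e=-2: even, total = (-4)*2+(-2) = -10
e=4: even, total = (-10)*2+4 = -16
e=-2: even, total = (-16)*2+(-2) = -34
e=5: not even, total = (-34)-5 = -39
e=-2: even, total = (-39)*2+(-2) = -80
e=11: not even, total = (-80)-11 = -91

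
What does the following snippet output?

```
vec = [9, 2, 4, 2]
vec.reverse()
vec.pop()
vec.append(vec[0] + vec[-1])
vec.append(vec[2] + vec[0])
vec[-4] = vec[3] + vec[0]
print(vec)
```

reverse → [2, 4, 2, 9]
pop() removes 9 → [2, 4, 2]
append vec[0]+vec[-1] = 2+2 = 4 → [2, 4, 2, 4]
append vec[2]+vec[0] = 2+2 = 4 → [2, 4, 2, 4, 4]
vec[-4] = vec[3]+vec[0] = 4+2 = 6 → [2, 6, 2, 4, 4]

[2, 6, 2, 4, 4]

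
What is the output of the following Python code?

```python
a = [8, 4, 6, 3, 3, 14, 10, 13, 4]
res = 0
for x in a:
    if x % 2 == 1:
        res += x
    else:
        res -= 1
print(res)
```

x=8: not odd, res = 0-1 = -1
x=4: not odd, res = (-1)-1 = -2
x=6: not odd, res = (-2)-1 = -3
x=3: odd, res = (-3)+3 = 0
x=3: odd, res = 0+3 = 3
x=14: not odd, res = 3-1 = 2
x=10: not odd, res = 2-1 = 1
x=13: odd, res = 1+13 = 14
x=4: not odd, res = 14-1 = 13

13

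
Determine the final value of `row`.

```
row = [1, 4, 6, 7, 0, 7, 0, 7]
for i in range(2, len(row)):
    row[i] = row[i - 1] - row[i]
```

[1, 4, -2, -9, -9, -16, -16, -23]

i=2: row[2] = 4-6 = -2 → [1, 4, -2, 7, 0, 7, 0, 7]
i=3: row[3] = (-2)-7 = -9 → [1, 4, -2, -9, 0, 7, 0, 7]
i=4: row[4] = (-9)-0 = -9 → [1, 4, -2, -9, -9, 7, 0, 7]
i=5: row[5] = (-9)-7 = -16 → [1, 4, -2, -9, -9, -16, 0, 7]
i=6: row[6] = (-16)-0 = -16 → [1, 4, -2, -9, -9, -16, -16, 7]
i=7: row[7] = (-16)-7 = -23 → [1, 4, -2, -9, -9, -16, -16, -23]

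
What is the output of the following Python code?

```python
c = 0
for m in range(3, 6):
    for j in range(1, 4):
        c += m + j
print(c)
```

54

m=3,j=1: c = 0+4 = 4
m=3,j=2: c = 4+5 = 9
m=3,j=3: c = 9+6 = 15
m=4,j=1: c = 15+5 = 20
m=4,j=2: c = 20+6 = 26
m=4,j=3: c = 26+7 = 33
m=5,j=1: c = 33+6 = 39
m=5,j=2: c = 39+7 = 46
m=5,j=3: c = 46+8 = 54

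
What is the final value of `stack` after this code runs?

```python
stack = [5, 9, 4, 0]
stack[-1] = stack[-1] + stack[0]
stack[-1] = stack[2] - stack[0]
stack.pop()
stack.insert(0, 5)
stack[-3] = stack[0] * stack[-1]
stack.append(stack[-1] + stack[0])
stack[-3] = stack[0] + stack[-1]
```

stack[-1] = stack[-1]+stack[0] = 0+5 = 5 → [5, 9, 4, 5]
stack[-1] = stack[2]-stack[0] = 4-5 = -1 → [5, 9, 4, -1]
pop() removes -1 → [5, 9, 4]
insert 5 at 0 → [5, 5, 9, 4]
stack[-3] = stack[0]*stack[-1] = 5*4 = 20 → [5, 20, 9, 4]
append stack[-1]+stack[0] = 4+5 = 9 → [5, 20, 9, 4, 9]
stack[-3] = stack[0]+stack[-1] = 5+9 = 14 → [5, 20, 14, 4, 9]

[5, 20, 14, 4, 9]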